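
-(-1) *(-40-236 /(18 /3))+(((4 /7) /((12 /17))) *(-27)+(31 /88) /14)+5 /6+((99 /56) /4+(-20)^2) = 739471 /2464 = 300.11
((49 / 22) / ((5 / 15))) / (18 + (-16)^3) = -147 / 89716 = -0.00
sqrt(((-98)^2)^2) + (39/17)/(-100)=16326761/1700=9603.98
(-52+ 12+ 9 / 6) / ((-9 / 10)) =385 / 9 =42.78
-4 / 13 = -0.31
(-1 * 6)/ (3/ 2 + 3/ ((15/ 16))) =-60/ 47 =-1.28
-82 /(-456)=41 /228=0.18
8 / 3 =2.67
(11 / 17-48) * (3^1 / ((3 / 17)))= -805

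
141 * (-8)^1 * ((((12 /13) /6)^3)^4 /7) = -4620288 /163086595857367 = -0.00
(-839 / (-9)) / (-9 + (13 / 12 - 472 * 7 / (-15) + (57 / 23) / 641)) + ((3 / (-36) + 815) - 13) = 1808612198569 / 2254127796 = 802.36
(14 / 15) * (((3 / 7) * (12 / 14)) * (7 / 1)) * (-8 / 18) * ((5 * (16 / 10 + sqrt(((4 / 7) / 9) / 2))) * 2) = -256 / 15 - 32 * sqrt(14) / 63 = -18.97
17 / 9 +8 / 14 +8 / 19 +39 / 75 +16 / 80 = 107771 / 29925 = 3.60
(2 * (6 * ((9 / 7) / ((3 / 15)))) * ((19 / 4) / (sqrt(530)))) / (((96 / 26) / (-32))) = -2223 * sqrt(530) / 371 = -137.94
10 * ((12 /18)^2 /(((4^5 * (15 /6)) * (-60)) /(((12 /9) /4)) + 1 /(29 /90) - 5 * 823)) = -232 /24268401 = -0.00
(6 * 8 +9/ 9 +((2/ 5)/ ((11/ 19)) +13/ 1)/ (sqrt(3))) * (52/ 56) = 3263 * sqrt(3)/ 770 +91/ 2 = 52.84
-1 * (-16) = 16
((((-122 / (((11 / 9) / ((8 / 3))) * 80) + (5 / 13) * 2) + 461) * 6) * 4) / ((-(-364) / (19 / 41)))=37367604 / 2667665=14.01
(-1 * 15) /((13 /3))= -45 /13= -3.46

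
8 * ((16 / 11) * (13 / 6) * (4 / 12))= 832 / 99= 8.40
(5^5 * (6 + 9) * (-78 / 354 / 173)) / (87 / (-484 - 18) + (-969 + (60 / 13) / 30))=3976781250 / 64547240947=0.06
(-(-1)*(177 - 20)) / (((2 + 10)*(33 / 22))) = 157 / 18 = 8.72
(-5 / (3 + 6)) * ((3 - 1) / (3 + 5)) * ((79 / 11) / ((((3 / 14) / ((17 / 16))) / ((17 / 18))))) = -799085 / 171072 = -4.67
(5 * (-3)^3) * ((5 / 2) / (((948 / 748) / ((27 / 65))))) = -227205 / 2054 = -110.62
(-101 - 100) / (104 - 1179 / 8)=1608 / 347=4.63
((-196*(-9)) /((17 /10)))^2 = 311169600 /289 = 1076711.42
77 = 77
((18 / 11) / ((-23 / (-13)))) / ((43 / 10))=2340 / 10879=0.22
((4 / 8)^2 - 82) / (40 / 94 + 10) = -15369 / 1960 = -7.84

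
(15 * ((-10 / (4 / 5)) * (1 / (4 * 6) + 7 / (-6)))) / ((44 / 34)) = 57375 / 352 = 163.00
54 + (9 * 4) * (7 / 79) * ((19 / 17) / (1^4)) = 77310 / 1343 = 57.57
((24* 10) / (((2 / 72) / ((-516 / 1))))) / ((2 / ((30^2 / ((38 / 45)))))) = -45139680000 / 19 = -2375772631.58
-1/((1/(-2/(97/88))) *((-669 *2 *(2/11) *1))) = -484/64893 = -0.01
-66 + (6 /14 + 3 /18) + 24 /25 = -64.44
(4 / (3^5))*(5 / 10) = 0.01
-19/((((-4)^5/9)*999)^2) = -19/12919504896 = -0.00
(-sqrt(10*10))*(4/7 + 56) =-3960/7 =-565.71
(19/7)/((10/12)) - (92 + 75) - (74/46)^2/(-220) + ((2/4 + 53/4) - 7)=-63943109/407330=-156.98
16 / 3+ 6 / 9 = 6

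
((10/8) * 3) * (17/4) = 255/16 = 15.94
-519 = -519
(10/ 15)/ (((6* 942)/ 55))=0.01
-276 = -276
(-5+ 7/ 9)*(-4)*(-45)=-760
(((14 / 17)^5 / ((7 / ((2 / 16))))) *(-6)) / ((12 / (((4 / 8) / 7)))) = -343 / 1419857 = -0.00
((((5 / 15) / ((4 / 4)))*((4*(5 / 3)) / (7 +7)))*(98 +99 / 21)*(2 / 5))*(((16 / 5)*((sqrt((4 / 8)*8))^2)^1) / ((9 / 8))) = 1472512 / 19845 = 74.20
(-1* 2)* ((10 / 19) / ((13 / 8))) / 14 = -80 / 1729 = -0.05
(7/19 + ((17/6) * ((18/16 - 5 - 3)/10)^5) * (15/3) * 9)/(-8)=765612031/318767104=2.40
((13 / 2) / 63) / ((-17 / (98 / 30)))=-91 / 4590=-0.02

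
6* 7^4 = 14406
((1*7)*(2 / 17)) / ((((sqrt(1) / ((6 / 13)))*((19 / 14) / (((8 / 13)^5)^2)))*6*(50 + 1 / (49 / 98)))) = 52613349376 / 7525281494561363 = 0.00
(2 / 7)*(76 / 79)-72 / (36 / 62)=-68420 / 553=-123.73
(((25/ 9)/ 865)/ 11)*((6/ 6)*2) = 10/ 17127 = 0.00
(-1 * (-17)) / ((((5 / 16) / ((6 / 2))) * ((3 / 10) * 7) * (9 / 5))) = 2720 / 63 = 43.17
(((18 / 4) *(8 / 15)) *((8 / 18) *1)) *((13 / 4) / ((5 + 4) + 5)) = 26 / 105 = 0.25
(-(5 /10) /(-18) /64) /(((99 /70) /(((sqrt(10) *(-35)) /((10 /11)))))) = -245 *sqrt(10) /20736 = -0.04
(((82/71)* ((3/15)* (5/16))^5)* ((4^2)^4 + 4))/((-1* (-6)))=671785/55836672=0.01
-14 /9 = -1.56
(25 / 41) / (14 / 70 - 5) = -125 / 984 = -0.13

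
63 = 63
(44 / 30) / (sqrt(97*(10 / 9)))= 11*sqrt(970) / 2425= 0.14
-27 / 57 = -9 / 19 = -0.47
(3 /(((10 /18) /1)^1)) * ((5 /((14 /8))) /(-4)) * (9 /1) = -243 /7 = -34.71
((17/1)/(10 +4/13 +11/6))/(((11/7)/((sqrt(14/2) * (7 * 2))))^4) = 5992994882784/13865027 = 432238.24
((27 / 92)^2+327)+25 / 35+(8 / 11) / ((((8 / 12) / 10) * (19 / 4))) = 4087536511 / 12382832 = 330.10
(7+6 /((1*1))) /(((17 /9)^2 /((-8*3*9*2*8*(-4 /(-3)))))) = -4852224 /289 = -16789.70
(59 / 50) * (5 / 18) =59 / 180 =0.33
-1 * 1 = -1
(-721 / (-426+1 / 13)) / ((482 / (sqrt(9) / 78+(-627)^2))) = 1380.68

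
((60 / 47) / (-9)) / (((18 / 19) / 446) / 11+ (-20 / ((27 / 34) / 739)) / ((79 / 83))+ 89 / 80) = 53020123200 / 7308794048016707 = 0.00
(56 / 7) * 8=64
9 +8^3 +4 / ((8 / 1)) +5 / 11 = 11483 / 22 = 521.95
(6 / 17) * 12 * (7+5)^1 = 864 / 17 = 50.82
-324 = -324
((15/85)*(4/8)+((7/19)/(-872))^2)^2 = 169537048773015361/21776003933011185664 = 0.01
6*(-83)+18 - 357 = -837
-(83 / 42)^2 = -6889 / 1764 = -3.91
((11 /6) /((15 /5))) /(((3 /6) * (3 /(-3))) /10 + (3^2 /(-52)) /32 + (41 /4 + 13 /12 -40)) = -0.02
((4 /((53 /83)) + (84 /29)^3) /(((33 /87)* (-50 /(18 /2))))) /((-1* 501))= 1077558 /37218455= 0.03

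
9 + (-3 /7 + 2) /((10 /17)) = 817 /70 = 11.67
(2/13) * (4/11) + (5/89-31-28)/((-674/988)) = 370827876/4288999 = 86.46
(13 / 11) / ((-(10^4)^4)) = -0.00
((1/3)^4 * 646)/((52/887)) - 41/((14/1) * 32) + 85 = 104231291/471744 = 220.95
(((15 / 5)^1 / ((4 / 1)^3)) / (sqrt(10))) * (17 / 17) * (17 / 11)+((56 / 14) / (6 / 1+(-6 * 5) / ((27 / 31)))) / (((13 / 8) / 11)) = -99 / 104+51 * sqrt(10) / 7040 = -0.93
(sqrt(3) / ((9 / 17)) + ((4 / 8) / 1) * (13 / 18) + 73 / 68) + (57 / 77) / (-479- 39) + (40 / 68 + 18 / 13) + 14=17 * sqrt(3) / 9 + 690439774 / 39666627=20.68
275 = 275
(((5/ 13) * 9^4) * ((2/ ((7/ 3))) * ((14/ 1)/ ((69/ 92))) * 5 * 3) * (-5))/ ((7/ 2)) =-78732000/ 91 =-865186.81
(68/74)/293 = 34/10841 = 0.00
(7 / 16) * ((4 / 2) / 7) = 1 / 8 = 0.12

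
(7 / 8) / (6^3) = 7 / 1728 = 0.00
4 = 4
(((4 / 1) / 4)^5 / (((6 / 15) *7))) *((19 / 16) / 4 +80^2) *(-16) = -292585 / 8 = -36573.12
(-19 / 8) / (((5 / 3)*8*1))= -57 / 320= -0.18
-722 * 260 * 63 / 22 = -5913180 / 11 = -537561.82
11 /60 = 0.18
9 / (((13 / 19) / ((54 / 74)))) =4617 / 481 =9.60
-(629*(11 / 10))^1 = -6919 / 10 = -691.90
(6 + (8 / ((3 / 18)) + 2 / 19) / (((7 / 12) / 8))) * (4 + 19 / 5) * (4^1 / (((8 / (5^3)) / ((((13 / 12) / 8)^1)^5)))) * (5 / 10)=593576836775 / 80329310208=7.39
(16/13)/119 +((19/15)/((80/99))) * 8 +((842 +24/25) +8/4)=2653137/3094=857.51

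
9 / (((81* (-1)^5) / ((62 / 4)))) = -31 / 18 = -1.72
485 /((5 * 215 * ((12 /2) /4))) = 194 /645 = 0.30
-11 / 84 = -0.13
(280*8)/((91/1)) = 320/13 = 24.62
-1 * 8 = -8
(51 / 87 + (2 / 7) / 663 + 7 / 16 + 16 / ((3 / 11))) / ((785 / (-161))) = -985470351 / 80497040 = -12.24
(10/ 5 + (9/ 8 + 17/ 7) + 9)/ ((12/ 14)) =815/ 48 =16.98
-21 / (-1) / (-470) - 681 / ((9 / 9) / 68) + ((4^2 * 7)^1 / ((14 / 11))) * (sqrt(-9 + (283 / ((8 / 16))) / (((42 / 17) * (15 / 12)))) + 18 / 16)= -21718251 / 470 + 88 * sqrt(1921395) / 105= -45047.32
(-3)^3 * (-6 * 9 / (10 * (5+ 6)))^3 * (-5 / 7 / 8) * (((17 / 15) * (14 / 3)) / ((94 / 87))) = -87333471 / 62557000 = -1.40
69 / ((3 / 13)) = 299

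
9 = 9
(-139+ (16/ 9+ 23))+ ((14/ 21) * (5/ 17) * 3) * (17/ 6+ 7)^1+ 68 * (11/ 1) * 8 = 898961/ 153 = 5875.56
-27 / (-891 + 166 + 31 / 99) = 2673 / 71744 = 0.04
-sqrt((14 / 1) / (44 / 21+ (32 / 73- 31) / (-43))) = -7*sqrt(3483668478) / 184967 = -2.23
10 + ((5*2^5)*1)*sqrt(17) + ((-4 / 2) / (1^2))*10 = 649.70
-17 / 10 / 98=-17 / 980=-0.02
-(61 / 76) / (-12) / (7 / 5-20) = -305 / 84816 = -0.00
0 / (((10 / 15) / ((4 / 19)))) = 0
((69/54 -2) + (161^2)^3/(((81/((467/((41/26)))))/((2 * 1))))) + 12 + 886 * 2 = 845873610455190379/6642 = 127352244874313.52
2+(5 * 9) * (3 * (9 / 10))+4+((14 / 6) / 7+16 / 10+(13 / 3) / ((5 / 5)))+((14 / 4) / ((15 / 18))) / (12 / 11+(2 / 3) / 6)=70003 / 510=137.26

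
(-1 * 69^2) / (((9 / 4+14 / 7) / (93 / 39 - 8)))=6290.55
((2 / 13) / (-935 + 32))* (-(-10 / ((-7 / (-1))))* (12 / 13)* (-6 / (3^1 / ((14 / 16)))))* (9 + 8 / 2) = 20 / 3913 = 0.01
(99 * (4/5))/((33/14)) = 168/5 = 33.60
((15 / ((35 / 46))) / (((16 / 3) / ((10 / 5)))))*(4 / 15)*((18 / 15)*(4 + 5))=21.29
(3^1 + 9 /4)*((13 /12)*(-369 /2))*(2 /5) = -33579 /80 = -419.74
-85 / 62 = -1.37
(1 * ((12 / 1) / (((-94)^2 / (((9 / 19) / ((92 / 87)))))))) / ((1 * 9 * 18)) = 29 / 7722664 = 0.00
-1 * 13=-13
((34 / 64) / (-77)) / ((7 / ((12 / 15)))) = -17 / 21560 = -0.00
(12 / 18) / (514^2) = 1 / 396294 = 0.00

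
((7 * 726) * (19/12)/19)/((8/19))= 16093/16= 1005.81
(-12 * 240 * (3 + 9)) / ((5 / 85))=-587520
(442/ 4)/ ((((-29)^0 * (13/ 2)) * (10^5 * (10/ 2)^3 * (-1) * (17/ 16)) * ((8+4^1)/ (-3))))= 1/ 3125000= 0.00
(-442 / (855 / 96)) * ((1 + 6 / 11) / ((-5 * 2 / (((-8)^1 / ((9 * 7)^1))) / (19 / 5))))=-961792 / 259875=-3.70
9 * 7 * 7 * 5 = 2205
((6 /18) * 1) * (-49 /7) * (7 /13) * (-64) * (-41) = -128576 /39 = -3296.82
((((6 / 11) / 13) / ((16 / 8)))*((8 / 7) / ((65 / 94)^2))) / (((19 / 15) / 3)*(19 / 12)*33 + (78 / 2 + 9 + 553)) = 7634304 / 94862362595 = 0.00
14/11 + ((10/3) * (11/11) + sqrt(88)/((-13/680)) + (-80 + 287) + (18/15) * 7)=-270.68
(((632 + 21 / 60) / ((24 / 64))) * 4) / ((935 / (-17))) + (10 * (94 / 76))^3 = 10012780691 / 5658675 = 1769.46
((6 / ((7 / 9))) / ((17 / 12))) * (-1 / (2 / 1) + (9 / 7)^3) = 361260 / 40817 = 8.85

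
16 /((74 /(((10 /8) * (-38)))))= -380 /37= -10.27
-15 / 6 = -5 / 2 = -2.50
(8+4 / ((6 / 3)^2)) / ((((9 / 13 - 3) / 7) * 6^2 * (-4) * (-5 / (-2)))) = 91 / 1200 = 0.08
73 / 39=1.87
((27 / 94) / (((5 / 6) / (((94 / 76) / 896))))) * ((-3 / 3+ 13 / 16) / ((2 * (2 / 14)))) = -243 / 778240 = -0.00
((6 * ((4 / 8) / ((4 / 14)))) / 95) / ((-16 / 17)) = -357 / 3040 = -0.12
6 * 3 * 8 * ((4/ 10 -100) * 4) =-286848/ 5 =-57369.60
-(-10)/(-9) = -10/9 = -1.11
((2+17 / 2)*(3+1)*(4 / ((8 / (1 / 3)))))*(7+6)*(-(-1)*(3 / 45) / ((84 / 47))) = 611 / 180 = 3.39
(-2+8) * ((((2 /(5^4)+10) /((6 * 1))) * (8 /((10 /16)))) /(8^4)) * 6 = 4689 /25000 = 0.19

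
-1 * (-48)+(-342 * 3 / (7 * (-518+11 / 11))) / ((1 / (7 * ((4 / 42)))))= 174396 / 3619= 48.19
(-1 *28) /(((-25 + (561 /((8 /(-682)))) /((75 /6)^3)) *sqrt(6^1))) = 31250 *sqrt(6) /331383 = 0.23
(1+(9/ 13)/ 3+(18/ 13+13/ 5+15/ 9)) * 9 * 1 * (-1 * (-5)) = 309.69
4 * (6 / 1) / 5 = 24 / 5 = 4.80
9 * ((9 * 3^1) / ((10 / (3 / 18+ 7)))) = 3483 / 20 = 174.15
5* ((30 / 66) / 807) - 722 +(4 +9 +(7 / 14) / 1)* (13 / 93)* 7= -390098215 / 550374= -708.79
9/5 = 1.80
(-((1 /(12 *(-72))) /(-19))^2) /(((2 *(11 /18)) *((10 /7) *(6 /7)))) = -49 /19762237440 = -0.00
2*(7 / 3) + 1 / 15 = 71 / 15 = 4.73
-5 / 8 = -0.62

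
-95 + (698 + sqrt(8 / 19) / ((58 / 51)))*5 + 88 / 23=3401.68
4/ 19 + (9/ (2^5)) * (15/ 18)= 541/ 1216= 0.44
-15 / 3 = -5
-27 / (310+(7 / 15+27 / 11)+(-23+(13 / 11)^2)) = -49005 / 528742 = -0.09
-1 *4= -4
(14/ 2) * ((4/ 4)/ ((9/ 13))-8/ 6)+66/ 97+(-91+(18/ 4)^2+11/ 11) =-238475/ 3492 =-68.29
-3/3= -1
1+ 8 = 9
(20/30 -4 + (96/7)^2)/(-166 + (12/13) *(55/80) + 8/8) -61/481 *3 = -24572939/16333317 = -1.50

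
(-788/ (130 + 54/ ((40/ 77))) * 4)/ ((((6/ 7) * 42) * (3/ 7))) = -110320/ 126333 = -0.87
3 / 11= 0.27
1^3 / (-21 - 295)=-1 / 316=-0.00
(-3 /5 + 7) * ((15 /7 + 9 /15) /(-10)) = -1536 /875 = -1.76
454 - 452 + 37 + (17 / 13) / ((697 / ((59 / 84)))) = 39.00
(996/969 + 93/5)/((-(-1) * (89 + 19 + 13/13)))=31699/176035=0.18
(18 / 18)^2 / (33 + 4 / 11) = 11 / 367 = 0.03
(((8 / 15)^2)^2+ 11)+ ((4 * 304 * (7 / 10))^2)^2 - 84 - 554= 524960297650.35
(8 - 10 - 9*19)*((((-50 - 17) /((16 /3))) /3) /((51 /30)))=426.14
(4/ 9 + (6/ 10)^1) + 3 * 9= 1262/ 45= 28.04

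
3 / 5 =0.60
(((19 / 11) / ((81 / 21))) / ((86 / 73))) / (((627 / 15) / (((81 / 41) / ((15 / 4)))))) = 0.00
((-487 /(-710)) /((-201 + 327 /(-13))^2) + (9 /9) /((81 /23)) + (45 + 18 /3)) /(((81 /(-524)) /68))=-6308081894471029 /279615057750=-22559.88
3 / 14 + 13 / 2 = 47 / 7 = 6.71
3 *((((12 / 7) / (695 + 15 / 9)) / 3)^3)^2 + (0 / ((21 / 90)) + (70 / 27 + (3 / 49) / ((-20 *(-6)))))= 85814261123206502838067463 / 33093273908488039005375000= 2.59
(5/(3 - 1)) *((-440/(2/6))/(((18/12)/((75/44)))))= -3750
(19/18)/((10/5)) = 19/36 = 0.53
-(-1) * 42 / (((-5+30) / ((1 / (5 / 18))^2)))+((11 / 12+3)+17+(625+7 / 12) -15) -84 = 711591 / 1250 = 569.27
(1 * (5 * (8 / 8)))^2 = 25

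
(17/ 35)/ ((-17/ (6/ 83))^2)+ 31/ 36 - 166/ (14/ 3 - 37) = 85811748637/ 14313550860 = 6.00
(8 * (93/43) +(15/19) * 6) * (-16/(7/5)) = -251.88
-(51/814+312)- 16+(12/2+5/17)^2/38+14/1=-699548967/2234837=-313.02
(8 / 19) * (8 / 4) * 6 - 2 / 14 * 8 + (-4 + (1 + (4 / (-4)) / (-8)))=1101 / 1064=1.03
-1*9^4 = -6561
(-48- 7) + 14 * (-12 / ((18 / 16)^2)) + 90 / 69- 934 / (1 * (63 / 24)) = -542.25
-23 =-23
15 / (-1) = -15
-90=-90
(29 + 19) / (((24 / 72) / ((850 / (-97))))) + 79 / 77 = -9417137 / 7469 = -1260.83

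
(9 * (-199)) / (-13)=1791 / 13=137.77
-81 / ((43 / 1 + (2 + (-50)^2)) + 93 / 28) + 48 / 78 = 541340 / 927589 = 0.58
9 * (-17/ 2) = -153/ 2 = -76.50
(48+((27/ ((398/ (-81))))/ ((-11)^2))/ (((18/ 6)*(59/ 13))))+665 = 2025853109/ 2841322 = 713.00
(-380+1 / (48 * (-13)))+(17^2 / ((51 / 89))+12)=28357 / 208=136.33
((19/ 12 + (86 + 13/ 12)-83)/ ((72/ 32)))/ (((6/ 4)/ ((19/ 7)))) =2584/ 567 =4.56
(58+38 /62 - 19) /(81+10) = 1228 /2821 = 0.44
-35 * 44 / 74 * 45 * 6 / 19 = -207900 / 703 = -295.73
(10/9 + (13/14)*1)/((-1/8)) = -1028/63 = -16.32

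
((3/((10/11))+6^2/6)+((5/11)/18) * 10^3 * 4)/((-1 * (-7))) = 15601/990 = 15.76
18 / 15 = 6 / 5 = 1.20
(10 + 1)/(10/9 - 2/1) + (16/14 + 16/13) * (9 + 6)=16911/728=23.23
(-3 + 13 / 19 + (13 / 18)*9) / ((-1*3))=-53 / 38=-1.39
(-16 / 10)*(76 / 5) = -608 / 25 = -24.32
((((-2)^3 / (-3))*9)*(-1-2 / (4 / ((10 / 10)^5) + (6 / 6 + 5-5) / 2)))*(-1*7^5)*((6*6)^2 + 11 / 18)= 20397445796 / 27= 755460955.41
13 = 13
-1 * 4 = -4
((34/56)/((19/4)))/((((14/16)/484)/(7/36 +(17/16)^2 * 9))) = 49073849/67032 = 732.10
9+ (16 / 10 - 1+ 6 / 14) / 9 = 319 / 35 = 9.11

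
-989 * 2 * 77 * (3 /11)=-41538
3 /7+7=52 /7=7.43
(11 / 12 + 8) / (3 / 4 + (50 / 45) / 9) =2889 / 283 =10.21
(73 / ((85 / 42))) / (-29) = -3066 / 2465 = -1.24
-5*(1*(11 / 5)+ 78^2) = -30431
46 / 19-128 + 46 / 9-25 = -24875 / 171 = -145.47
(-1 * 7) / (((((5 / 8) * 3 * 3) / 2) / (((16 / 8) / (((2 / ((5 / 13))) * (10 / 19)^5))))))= -17332693 / 731250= -23.70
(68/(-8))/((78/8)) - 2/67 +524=1366856/2613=523.10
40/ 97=0.41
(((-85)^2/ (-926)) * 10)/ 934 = -36125/ 432442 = -0.08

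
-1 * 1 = -1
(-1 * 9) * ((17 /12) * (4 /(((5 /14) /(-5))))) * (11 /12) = 1309 /2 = 654.50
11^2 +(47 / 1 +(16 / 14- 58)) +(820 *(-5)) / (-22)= 22908 / 77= 297.51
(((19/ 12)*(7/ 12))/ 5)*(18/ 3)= 133/ 120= 1.11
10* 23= 230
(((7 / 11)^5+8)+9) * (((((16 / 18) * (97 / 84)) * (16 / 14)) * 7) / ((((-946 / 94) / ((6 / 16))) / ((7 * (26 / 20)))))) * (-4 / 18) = 326522527916 / 30851734815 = 10.58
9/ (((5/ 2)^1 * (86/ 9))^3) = 6561/ 9938375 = 0.00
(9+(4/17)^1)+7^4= 40974/17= 2410.24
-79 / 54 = -1.46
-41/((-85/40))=328/17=19.29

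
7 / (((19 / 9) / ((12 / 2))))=378 / 19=19.89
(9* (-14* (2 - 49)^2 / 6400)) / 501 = -46389 / 534400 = -0.09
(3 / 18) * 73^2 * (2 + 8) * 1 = 26645 / 3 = 8881.67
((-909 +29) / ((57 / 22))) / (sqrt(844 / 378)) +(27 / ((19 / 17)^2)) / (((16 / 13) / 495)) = 50212305 / 5776-9680 * sqrt(8862) / 4009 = 8465.96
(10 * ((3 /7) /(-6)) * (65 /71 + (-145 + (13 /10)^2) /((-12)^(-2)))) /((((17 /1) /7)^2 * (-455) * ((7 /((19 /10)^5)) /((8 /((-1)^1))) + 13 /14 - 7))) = 1269738005881646 /1411714584275125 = 0.90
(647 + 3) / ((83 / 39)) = 305.42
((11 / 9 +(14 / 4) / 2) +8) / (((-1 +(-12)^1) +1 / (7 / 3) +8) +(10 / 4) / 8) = -11060 / 4293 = -2.58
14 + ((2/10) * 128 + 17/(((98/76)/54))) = 184122/245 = 751.52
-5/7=-0.71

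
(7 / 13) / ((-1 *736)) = -0.00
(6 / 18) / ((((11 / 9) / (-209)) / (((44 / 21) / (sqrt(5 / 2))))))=-836*sqrt(10) / 35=-75.53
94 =94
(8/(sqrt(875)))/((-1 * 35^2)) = -8 * sqrt(35)/214375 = -0.00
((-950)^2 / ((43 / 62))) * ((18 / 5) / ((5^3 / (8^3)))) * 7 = 5775630336 / 43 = 134316984.56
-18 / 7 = -2.57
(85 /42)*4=170 /21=8.10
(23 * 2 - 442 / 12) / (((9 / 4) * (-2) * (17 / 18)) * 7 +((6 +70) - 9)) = 110 / 447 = 0.25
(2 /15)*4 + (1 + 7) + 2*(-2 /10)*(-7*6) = 76 /3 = 25.33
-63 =-63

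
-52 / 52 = -1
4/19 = 0.21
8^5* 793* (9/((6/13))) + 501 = 506708469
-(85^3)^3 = -231616946283203125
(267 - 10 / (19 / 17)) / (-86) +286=462421 / 1634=283.00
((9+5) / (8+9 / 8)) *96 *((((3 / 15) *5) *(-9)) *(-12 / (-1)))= -1161216 / 73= -15907.07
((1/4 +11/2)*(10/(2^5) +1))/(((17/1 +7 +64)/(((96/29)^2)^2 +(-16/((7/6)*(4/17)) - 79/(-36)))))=262340676671/47800879104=5.49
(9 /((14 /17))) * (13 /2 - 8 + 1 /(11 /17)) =153 /308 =0.50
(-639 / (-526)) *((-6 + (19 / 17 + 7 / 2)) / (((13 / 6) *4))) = -90099 / 464984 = -0.19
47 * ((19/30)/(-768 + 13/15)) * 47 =-41971/23014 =-1.82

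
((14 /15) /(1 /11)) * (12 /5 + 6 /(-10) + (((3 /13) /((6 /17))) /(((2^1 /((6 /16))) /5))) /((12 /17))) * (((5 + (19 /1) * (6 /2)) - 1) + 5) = 1808.10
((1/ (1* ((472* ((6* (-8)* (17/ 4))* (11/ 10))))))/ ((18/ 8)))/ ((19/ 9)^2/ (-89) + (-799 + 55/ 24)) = 0.00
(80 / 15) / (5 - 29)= -2 / 9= -0.22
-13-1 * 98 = -111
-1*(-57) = 57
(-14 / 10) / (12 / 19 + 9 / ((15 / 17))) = -19 / 147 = -0.13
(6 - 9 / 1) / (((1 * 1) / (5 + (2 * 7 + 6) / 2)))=-45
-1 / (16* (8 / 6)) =-3 / 64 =-0.05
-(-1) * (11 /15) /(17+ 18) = 11 /525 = 0.02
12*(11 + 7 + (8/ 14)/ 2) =1536/ 7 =219.43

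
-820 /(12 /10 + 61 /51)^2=-53320500 /373321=-142.83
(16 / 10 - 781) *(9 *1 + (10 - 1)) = -70146 / 5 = -14029.20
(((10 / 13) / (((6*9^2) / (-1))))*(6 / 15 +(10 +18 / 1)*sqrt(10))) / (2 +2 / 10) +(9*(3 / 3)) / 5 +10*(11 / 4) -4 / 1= 8791397 / 347490 -700*sqrt(10) / 34749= 25.24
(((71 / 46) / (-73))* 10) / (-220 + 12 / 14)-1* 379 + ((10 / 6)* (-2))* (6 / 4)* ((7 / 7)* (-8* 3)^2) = -3259.00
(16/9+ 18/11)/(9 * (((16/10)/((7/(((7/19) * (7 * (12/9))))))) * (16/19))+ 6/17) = 5185765/9583893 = 0.54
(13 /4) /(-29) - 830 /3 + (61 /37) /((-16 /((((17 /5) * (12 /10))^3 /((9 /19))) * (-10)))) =-5192174027 /40237500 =-129.04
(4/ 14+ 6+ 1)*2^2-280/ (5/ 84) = -4674.86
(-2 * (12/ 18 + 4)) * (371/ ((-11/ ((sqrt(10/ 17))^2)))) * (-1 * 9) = -311640/ 187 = -1666.52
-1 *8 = -8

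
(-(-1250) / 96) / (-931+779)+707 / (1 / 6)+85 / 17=30985487 / 7296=4246.91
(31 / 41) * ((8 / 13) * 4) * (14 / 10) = 6944 / 2665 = 2.61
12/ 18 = 2/ 3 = 0.67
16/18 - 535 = -4807/9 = -534.11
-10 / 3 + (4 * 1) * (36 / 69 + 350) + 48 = 99826 / 69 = 1446.75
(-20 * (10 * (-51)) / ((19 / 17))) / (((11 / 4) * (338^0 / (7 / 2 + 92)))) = 66238800 / 209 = 316932.06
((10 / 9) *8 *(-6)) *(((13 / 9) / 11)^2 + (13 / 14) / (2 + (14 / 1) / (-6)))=30389840 / 205821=147.65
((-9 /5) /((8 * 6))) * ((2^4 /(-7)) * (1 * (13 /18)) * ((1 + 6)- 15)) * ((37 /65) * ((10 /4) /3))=-74 /315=-0.23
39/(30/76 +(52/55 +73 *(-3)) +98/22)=-2470/13503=-0.18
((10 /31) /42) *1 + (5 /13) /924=1005 /124124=0.01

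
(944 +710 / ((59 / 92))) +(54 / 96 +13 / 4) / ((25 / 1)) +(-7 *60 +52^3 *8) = 26585288399 / 23600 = 1126495.27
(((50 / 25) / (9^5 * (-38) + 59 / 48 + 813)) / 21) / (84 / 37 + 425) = -0.00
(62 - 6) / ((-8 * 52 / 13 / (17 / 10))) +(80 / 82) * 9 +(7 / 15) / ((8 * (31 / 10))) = 888323 / 152520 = 5.82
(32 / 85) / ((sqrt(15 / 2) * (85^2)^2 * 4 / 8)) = 64 * sqrt(30) / 66555796875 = 0.00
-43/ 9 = -4.78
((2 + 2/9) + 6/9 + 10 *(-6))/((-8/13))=3341/36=92.81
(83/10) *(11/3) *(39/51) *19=225511/510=442.18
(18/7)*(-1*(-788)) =14184/7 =2026.29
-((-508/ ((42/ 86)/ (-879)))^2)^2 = -698887049207462729163994.00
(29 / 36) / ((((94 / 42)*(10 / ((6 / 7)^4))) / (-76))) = -119016 / 80605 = -1.48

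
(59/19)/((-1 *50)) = -59/950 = -0.06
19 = 19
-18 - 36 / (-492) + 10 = -325 / 41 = -7.93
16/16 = 1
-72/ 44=-18/ 11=-1.64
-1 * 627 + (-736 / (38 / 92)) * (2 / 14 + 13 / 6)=-1892189 / 399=-4742.33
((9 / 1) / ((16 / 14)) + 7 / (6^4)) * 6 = 10213 / 216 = 47.28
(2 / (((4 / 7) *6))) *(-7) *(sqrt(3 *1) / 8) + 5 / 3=5 / 3-49 *sqrt(3) / 96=0.78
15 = 15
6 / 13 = 0.46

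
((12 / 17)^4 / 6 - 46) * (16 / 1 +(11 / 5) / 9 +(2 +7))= -872109472 / 751689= -1160.20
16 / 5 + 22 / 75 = 262 / 75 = 3.49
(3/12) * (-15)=-15/4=-3.75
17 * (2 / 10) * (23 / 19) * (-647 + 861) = 880.78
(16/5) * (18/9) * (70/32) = 14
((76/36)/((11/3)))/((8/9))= 57/88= 0.65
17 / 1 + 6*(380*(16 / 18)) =6131 / 3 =2043.67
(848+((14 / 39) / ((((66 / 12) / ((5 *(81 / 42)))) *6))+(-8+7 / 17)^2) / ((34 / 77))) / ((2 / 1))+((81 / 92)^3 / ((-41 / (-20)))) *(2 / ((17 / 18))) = 62450616761735 / 127443436172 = 490.03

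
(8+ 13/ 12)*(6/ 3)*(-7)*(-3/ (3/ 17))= 12971/ 6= 2161.83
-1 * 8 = -8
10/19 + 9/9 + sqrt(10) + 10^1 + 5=sqrt(10) + 314/19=19.69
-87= -87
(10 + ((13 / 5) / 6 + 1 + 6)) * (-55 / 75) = -5753 / 450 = -12.78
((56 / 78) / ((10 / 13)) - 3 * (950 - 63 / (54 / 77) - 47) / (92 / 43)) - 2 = -3149899 / 2760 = -1141.27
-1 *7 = -7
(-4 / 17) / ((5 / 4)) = -16 / 85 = -0.19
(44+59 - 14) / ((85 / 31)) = 2759 / 85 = 32.46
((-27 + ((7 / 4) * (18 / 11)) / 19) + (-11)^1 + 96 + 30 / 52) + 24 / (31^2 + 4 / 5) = 255888169 / 4355351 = 58.75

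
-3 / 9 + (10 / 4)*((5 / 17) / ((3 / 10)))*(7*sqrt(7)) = -1 / 3 + 875*sqrt(7) / 51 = 45.06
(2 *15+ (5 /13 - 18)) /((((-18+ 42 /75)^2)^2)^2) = 24566650390625 /16975996087155095830528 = 0.00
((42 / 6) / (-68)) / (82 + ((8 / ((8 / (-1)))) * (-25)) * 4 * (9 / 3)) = -0.00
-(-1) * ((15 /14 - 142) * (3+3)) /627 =-1973 /1463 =-1.35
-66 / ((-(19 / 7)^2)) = 3234 / 361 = 8.96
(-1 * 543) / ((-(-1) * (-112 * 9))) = 181 / 336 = 0.54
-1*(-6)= 6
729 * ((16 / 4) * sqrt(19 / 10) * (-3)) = -4374 * sqrt(190) / 5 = -12058.29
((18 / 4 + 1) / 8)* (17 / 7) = 187 / 112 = 1.67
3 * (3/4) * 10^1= 45/2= 22.50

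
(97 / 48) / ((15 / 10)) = 97 / 72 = 1.35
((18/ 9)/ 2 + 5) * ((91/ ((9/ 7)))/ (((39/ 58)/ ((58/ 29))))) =11368/ 9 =1263.11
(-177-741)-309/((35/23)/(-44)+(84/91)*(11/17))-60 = -192188790/125849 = -1527.14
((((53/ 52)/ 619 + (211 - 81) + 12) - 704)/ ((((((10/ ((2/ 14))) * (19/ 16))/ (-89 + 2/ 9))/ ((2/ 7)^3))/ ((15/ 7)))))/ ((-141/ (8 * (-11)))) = 61856105344/ 3303864837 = 18.72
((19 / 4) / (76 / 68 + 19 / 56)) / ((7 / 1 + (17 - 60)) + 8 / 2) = -119 / 1168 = -0.10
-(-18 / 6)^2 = -9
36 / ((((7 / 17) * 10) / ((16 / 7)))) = 4896 / 245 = 19.98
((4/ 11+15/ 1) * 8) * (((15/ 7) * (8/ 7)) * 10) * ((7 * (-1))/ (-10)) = 162240/ 77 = 2107.01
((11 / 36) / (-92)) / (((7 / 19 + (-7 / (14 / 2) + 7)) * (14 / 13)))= -247 / 510048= -0.00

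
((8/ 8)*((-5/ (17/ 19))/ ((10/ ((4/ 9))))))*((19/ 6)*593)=-214073/ 459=-466.39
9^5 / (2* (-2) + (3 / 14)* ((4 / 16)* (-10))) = -1653372 / 127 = -13018.68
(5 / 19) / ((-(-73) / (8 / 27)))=40 / 37449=0.00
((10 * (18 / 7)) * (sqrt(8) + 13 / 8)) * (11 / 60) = 429 / 56 + 66 * sqrt(2) / 7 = 20.99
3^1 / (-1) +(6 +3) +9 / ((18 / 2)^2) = 55 / 9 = 6.11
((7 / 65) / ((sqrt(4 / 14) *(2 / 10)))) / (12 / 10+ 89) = 35 *sqrt(14) / 11726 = 0.01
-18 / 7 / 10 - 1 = -44 / 35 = -1.26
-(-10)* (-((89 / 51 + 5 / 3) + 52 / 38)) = -15440 / 323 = -47.80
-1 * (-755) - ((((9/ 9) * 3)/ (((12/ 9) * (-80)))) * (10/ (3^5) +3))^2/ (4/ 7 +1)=619961105153/ 821145600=755.00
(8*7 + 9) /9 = 65 /9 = 7.22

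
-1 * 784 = -784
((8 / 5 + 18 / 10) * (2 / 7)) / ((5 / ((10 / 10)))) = 34 / 175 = 0.19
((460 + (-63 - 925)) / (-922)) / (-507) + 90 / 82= 1.10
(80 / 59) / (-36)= -20 / 531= -0.04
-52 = -52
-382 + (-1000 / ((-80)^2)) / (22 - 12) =-24449 / 64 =-382.02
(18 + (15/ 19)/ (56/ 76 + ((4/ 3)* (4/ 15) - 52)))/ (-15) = -260931/ 217630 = -1.20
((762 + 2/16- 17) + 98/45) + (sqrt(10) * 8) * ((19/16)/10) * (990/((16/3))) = 5643 * sqrt(10)/32 + 269029/360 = 1304.95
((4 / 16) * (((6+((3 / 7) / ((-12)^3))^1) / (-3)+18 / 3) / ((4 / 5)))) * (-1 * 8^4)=-967700 / 189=-5120.11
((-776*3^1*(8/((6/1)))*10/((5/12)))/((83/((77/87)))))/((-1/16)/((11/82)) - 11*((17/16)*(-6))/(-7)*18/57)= 22378797056/102246953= 218.87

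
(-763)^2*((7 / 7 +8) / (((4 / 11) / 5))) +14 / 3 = 864521021 / 12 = 72043418.42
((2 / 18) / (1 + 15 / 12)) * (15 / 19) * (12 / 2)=40 / 171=0.23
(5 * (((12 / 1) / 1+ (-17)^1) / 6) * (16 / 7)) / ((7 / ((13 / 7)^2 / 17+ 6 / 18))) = -268000 / 367353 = -0.73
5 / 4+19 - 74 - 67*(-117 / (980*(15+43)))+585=30204089 / 56840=531.39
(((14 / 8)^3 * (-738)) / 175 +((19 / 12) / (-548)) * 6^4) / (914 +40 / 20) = -2887497 / 100393600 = -0.03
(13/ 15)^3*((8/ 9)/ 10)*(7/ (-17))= -61516/ 2581875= -0.02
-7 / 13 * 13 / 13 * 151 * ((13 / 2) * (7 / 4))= -7399 / 8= -924.88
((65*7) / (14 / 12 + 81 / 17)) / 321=3094 / 12947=0.24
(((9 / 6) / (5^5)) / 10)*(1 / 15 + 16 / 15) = 17 / 312500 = 0.00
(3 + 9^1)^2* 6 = 864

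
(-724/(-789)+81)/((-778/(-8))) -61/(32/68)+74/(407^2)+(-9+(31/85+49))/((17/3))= -121.66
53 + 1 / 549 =29098 / 549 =53.00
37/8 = 4.62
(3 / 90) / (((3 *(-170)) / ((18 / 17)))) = -0.00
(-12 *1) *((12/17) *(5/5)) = -144/17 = -8.47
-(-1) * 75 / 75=1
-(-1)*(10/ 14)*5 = 25/ 7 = 3.57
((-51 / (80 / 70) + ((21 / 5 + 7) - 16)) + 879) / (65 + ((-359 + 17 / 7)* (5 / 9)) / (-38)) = 13240017 / 1120600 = 11.82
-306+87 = -219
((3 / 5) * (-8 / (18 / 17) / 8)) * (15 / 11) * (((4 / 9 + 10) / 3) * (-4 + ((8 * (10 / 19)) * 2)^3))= -1083594212 / 679041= -1595.77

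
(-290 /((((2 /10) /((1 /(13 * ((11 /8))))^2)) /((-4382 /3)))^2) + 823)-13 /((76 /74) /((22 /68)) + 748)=-173385404163509429123 /1150593389554752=-150692.16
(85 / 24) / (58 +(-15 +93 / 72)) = 85 / 1063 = 0.08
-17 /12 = -1.42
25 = 25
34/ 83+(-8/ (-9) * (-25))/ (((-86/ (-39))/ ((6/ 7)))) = -8.23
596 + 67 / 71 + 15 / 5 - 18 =41318 / 71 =581.94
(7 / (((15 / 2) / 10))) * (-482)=-4498.67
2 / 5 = 0.40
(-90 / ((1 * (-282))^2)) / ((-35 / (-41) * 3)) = -41 / 92778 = -0.00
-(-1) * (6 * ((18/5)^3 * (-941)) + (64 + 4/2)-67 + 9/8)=-263419651/1000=-263419.65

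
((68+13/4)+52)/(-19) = -493/76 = -6.49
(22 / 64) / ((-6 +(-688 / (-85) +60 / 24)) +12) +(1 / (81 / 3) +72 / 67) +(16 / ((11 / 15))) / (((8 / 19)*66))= 18944496511 / 9879773904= 1.92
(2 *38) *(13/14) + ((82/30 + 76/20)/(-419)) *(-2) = 3106162/43995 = 70.60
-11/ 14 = -0.79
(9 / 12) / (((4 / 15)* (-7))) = -45 / 112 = -0.40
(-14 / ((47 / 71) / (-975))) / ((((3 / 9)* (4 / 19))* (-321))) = -9206925 / 10058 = -915.38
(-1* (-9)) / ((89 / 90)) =9.10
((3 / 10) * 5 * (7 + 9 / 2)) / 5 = 69 / 20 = 3.45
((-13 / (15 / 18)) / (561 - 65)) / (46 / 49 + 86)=-637 / 1760800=-0.00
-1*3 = -3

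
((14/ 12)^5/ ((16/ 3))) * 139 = 2336173/ 41472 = 56.33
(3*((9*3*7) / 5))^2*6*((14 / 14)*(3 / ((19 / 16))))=92588832 / 475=194923.86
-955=-955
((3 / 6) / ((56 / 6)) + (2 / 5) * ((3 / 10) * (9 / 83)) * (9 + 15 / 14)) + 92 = 10711853 / 116200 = 92.18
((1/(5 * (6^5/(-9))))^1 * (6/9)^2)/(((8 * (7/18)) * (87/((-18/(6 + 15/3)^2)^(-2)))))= -14641/852405120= -0.00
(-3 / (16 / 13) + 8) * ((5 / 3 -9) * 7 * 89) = -25413.21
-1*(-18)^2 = -324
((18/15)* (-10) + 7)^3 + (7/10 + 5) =-1193/10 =-119.30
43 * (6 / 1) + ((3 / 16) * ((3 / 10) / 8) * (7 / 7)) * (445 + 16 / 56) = 2339733 / 8960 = 261.13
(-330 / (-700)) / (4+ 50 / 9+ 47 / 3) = 297 / 15890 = 0.02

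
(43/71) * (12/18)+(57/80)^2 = 1242437/1363200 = 0.91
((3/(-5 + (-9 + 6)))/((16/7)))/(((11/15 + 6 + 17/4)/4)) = -315/5272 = -0.06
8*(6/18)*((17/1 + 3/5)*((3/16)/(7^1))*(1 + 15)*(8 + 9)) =11968/35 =341.94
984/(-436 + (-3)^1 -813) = -246/313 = -0.79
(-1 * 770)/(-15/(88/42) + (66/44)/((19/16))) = 643720/4929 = 130.60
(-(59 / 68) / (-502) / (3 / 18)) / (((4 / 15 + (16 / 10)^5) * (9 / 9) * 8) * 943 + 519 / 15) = 1659375 / 12985159470068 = 0.00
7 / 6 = 1.17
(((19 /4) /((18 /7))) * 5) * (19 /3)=12635 /216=58.50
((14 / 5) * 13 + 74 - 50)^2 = 91204 / 25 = 3648.16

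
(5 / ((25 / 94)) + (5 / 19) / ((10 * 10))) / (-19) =-1429 / 1444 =-0.99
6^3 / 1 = 216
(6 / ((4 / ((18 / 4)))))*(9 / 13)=4.67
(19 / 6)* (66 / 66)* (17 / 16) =323 / 96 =3.36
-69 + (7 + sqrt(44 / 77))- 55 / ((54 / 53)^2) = -335287 / 2916 + 2*sqrt(7) / 7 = -114.23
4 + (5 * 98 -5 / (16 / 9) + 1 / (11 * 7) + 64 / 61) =36993547 / 75152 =492.25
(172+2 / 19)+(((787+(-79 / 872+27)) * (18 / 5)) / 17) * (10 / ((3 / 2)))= 46513863 / 35207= 1321.15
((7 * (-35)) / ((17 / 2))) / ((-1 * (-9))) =-490 / 153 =-3.20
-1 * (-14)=14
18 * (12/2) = 108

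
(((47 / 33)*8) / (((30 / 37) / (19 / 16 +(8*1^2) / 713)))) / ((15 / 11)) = 951233 / 77004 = 12.35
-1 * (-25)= 25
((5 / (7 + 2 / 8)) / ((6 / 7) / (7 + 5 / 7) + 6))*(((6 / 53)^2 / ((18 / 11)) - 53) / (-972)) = 148855 / 24193917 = 0.01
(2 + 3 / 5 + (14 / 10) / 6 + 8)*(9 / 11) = 195 / 22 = 8.86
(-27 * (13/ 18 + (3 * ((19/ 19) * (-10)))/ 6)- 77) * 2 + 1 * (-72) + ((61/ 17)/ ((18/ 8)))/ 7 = 5599/ 1071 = 5.23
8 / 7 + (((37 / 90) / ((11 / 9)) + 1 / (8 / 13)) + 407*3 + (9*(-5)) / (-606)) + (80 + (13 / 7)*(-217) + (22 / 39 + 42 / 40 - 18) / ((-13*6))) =213247204979 / 236576340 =901.39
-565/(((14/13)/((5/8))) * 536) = -36725/60032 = -0.61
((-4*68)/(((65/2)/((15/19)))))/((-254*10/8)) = 3264/156845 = 0.02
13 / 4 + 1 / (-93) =1205 / 372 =3.24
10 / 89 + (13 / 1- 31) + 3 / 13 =-20429 / 1157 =-17.66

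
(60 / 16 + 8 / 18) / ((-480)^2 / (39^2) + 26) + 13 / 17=0.79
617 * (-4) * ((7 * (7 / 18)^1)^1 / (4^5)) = -30233 / 4608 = -6.56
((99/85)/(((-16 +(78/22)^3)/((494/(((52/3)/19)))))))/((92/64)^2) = 18266345856/1709704195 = 10.68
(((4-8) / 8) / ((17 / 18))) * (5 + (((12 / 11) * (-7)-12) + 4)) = 1053 / 187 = 5.63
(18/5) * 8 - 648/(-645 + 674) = 936/145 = 6.46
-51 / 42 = -1.21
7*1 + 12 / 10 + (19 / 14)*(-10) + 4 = -48 / 35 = -1.37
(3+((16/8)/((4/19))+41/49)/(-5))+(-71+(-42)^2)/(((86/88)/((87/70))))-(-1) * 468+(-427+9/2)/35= 27495847/10535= 2609.95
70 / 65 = 14 / 13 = 1.08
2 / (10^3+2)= 1 / 501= 0.00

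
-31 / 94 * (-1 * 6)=93 / 47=1.98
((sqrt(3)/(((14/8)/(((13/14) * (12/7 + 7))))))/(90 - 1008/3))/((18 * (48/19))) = -15067 * sqrt(3)/36451296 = -0.00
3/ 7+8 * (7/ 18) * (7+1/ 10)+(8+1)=9928/ 315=31.52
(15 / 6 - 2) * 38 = 19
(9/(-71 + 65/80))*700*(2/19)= -9.45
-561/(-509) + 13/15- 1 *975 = -7429093/7635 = -973.03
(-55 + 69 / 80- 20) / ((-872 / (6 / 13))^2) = -53379 / 2570097920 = -0.00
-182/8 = -91/4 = -22.75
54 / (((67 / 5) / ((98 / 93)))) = 8820 / 2077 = 4.25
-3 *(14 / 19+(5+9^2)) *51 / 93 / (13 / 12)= -1008576 / 7657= -131.72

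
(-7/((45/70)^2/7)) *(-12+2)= 96040/81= 1185.68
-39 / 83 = -0.47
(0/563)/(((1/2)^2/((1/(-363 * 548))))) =0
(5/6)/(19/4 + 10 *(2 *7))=10/1737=0.01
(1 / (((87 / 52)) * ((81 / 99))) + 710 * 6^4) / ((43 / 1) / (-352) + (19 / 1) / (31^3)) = -7555325893960064 / 997796475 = -7572011.01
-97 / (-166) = 97 / 166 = 0.58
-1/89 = -0.01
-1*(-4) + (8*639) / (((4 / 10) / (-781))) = -9981176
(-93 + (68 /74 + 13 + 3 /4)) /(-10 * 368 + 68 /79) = 915847 /43016496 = 0.02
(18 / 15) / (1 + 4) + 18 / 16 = 273 / 200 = 1.36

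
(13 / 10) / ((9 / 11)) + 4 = 503 / 90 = 5.59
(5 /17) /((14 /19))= 95 /238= 0.40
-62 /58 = -31 /29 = -1.07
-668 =-668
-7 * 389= -2723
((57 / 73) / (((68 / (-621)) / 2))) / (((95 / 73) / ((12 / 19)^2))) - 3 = -226191 / 30685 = -7.37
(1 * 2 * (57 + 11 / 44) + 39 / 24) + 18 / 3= 977 / 8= 122.12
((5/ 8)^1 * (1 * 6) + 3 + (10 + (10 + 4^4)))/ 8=1131/ 32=35.34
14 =14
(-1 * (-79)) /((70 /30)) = 237 /7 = 33.86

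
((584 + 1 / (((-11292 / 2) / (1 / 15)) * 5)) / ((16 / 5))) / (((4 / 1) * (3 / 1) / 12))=247294799 / 1355040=182.50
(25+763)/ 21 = 788/ 21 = 37.52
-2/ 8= -1/ 4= -0.25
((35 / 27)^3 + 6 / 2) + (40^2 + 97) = 1702.18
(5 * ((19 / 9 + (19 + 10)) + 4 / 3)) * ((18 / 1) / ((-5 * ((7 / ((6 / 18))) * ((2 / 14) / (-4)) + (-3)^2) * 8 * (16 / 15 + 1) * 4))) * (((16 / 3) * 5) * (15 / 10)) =-14600 / 341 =-42.82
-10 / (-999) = 10 / 999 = 0.01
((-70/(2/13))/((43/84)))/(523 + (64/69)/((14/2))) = -18460260/10864939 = -1.70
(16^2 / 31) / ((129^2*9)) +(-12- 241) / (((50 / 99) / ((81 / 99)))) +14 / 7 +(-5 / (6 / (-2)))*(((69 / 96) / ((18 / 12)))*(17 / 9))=-251549919097 / 619045200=-406.35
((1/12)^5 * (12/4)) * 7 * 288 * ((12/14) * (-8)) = -0.17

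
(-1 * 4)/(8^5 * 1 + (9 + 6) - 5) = -2/16389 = -0.00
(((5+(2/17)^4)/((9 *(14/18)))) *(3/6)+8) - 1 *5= 3925503/1169294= 3.36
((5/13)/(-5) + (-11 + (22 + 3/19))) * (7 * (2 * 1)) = 38318/247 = 155.13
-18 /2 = -9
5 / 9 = 0.56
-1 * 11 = -11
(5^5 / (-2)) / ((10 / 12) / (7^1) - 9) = 65625 / 373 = 175.94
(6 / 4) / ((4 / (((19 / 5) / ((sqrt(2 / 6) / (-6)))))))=-171 * sqrt(3) / 20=-14.81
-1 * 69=-69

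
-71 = -71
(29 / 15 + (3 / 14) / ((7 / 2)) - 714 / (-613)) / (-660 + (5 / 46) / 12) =-0.00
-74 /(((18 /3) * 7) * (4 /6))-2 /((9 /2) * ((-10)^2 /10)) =-1693 /630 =-2.69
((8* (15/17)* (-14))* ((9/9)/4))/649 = -420/11033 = -0.04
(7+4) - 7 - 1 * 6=-2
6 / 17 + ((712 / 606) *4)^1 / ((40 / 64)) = 202754 / 25755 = 7.87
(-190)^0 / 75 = 1 / 75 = 0.01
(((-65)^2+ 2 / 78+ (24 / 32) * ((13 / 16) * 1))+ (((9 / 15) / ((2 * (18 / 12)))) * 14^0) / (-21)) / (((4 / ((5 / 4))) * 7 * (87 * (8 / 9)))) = 369150643 / 151330816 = 2.44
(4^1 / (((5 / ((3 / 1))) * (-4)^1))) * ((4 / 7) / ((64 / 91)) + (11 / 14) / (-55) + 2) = -1.68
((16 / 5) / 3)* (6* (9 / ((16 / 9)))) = 162 / 5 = 32.40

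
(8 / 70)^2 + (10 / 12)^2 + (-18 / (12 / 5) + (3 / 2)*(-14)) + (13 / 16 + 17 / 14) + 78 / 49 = -4264271 / 176400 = -24.17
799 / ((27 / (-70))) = -55930 / 27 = -2071.48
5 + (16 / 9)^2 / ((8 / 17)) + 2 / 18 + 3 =1201 / 81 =14.83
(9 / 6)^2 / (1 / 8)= 18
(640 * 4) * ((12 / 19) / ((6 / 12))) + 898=78502 / 19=4131.68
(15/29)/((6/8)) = 20/29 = 0.69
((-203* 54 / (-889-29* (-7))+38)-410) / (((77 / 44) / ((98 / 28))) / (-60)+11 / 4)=-2093400 / 16121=-129.86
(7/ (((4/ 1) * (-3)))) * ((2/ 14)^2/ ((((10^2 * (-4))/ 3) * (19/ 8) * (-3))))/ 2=-1/ 159600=-0.00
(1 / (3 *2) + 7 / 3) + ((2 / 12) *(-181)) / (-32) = 661 / 192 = 3.44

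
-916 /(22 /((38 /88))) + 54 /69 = -95717 /5566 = -17.20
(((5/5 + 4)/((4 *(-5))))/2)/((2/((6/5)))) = -3/40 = -0.08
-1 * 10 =-10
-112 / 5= -22.40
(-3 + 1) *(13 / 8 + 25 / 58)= -477 / 116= -4.11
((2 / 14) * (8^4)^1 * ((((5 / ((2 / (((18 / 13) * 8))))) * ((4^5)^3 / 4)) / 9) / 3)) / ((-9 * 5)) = -8796093022208 / 2457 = -3580013440.05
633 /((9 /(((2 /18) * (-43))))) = -9073 /27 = -336.04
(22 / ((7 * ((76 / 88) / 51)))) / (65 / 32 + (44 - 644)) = -0.31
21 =21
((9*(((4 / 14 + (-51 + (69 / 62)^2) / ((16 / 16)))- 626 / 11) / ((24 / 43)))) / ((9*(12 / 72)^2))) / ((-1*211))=4062033399 / 124906936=32.52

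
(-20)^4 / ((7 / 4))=640000 / 7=91428.57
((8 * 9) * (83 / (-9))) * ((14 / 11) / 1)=-9296 / 11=-845.09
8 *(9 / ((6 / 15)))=180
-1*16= -16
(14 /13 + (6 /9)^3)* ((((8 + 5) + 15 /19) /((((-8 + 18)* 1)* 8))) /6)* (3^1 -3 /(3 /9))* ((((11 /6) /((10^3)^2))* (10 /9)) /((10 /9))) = -347281 /800280000000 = -0.00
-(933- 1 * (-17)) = -950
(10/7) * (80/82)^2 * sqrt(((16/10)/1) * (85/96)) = 8000 * sqrt(51)/35301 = 1.62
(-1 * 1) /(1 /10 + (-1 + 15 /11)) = -110 /51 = -2.16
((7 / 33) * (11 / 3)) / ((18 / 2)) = 7 / 81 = 0.09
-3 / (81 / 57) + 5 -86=-83.11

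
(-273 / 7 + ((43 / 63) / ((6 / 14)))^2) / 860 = -13291 / 313470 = -0.04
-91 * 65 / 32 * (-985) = 5826275 / 32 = 182071.09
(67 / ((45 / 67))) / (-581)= -4489 / 26145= -0.17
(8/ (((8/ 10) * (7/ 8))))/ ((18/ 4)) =160/ 63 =2.54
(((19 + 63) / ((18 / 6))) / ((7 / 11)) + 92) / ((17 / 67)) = 189878 / 357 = 531.87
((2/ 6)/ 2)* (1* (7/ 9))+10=547/ 54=10.13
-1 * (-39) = 39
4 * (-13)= -52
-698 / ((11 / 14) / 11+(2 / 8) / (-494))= -9841.73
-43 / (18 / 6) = -43 / 3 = -14.33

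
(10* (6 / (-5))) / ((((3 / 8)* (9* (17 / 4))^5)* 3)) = -32768 / 251523407979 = -0.00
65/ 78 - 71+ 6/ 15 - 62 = -3953/ 30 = -131.77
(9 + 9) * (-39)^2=27378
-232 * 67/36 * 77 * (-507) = 50568518/3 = 16856172.67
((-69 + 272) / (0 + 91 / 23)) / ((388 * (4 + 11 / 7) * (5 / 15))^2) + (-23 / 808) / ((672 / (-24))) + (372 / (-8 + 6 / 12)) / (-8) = 14500491993817 / 2338368337760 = 6.20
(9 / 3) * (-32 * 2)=-192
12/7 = 1.71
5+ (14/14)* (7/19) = 102/19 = 5.37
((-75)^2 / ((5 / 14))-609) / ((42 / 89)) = 64169 / 2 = 32084.50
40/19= 2.11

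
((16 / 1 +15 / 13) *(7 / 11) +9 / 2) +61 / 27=17.68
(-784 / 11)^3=-481890304 / 1331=-362051.32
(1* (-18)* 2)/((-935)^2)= -36/874225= -0.00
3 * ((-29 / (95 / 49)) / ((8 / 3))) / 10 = -12789 / 7600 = -1.68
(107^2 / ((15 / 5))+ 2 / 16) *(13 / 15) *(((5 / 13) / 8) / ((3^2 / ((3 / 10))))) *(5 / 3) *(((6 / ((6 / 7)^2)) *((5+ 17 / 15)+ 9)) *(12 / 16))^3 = 25209694009205573 / 3583180800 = 7035562.93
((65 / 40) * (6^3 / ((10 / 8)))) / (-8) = -351 / 10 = -35.10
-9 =-9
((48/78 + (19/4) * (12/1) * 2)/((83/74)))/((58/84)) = 4630920/31291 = 148.00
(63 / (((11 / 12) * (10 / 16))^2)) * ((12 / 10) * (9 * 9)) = 282175488 / 15125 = 18656.23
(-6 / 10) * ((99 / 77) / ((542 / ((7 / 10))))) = -27 / 27100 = -0.00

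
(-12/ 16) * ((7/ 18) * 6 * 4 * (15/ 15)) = -7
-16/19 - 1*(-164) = 3100/19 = 163.16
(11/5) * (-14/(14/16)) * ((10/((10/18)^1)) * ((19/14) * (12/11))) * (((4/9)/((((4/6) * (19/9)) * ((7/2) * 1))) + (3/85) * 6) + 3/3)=-25434432/20825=-1221.34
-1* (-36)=36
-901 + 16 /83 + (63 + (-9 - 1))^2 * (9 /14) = 1051585 /1162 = 904.98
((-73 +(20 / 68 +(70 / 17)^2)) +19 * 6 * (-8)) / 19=-50.93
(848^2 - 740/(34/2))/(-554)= -6112014/4709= -1297.94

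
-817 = -817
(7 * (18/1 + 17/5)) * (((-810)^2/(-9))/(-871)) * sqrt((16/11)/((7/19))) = 6240240 * sqrt(1463)/9581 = 24912.23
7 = 7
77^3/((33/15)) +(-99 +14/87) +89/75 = 150377577/725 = 207417.35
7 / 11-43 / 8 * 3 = -1363 / 88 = -15.49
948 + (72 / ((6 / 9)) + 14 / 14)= 1057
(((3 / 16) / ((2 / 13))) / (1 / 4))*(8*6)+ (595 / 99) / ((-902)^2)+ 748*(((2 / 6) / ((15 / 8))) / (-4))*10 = -7929383989 / 80546796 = -98.44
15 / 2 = 7.50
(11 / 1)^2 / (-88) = -11 / 8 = -1.38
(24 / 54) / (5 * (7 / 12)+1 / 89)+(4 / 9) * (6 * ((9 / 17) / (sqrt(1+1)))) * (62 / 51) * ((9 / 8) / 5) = 1424 / 9381+279 * sqrt(2) / 1445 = 0.42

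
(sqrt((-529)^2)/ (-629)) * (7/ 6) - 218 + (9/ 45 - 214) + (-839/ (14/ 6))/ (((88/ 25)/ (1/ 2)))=-5624311271/ 11623920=-483.86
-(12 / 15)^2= -0.64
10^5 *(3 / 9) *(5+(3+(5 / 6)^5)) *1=204165625 / 729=280062.59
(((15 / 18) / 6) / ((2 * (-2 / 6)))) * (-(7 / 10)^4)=2401 / 48000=0.05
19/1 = 19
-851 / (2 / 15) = -12765 / 2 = -6382.50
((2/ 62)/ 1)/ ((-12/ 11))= -11/ 372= -0.03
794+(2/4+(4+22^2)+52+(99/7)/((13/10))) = 244859/182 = 1345.38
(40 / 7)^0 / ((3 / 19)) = 6.33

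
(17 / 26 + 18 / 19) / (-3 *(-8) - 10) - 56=-55215 / 988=-55.89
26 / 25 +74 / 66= 1783 / 825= 2.16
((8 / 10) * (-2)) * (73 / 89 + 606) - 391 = -606051 / 445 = -1361.91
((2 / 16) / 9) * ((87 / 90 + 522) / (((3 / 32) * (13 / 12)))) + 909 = 1720807 / 1755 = 980.52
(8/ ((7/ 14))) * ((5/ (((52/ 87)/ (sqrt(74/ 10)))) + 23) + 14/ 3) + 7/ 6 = 348 * sqrt(185)/ 13 + 2663/ 6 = 807.93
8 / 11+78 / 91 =122 / 77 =1.58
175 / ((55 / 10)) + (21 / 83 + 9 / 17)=505994 / 15521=32.60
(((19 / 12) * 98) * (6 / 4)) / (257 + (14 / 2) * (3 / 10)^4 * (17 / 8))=18620000 / 20569639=0.91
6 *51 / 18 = 17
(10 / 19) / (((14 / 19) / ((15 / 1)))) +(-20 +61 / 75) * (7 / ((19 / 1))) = 36364 / 9975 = 3.65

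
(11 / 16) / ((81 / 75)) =275 / 432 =0.64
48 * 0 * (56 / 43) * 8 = 0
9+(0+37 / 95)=892 / 95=9.39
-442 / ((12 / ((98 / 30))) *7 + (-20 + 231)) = -3094 / 1657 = -1.87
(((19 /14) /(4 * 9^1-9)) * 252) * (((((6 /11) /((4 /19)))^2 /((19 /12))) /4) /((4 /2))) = 3249 /484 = 6.71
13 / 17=0.76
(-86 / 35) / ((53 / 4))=-344 / 1855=-0.19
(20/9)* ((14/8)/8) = 0.49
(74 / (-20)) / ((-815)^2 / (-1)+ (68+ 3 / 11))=11 / 1974520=0.00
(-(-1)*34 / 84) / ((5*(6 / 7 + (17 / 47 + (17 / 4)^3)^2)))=76908544 / 5652285605865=0.00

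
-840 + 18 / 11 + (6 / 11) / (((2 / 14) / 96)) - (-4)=-5146 / 11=-467.82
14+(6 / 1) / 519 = 2424 / 173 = 14.01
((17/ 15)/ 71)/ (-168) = -17/ 178920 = -0.00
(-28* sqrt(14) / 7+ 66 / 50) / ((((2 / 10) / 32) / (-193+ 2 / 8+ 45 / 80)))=-40590+ 123000* sqrt(14)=419633.86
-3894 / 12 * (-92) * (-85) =-2537590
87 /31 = 2.81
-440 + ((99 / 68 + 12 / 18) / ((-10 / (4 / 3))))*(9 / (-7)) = -523167 / 1190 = -439.64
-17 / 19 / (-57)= 17 / 1083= 0.02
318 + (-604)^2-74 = 365060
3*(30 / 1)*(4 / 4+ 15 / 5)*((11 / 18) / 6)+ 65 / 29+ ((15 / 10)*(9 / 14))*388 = 251548 / 609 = 413.05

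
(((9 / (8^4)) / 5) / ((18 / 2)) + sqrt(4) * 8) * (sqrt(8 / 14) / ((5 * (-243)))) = -36409 * sqrt(7) / 9676800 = -0.01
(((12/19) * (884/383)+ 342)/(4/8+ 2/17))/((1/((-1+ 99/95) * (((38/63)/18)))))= 113303504/144412065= 0.78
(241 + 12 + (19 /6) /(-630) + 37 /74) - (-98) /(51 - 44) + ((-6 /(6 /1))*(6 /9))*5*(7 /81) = 9090379 /34020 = 267.21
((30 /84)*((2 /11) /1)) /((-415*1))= -1 /6391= -0.00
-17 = -17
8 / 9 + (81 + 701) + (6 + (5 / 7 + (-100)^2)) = 10789.60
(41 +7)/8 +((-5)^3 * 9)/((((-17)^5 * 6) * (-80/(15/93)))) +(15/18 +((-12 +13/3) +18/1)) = 72537653291/4225494432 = 17.17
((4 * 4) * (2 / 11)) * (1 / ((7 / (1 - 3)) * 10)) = -32 / 385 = -0.08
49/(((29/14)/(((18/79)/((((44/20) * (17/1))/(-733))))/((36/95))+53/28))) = -200482569/856834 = -233.98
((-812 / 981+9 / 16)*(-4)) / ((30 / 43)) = 179009 / 117720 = 1.52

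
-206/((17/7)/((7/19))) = -10094/323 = -31.25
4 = 4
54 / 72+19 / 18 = 65 / 36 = 1.81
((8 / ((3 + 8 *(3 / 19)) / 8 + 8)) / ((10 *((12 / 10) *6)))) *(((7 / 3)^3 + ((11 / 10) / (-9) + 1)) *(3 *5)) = 278692 / 105057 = 2.65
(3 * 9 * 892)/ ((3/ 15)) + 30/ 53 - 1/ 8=51058267/ 424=120420.44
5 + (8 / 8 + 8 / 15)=98 / 15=6.53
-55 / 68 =-0.81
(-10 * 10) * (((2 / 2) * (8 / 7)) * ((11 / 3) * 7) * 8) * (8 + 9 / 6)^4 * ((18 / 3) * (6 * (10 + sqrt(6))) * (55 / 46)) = -1892260920000 / 23-189226092000 * sqrt(6) / 23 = -102424708322.65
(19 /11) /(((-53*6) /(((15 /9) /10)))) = -19 /20988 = -0.00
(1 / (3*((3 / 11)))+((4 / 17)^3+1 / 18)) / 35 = 114151 / 3095190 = 0.04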